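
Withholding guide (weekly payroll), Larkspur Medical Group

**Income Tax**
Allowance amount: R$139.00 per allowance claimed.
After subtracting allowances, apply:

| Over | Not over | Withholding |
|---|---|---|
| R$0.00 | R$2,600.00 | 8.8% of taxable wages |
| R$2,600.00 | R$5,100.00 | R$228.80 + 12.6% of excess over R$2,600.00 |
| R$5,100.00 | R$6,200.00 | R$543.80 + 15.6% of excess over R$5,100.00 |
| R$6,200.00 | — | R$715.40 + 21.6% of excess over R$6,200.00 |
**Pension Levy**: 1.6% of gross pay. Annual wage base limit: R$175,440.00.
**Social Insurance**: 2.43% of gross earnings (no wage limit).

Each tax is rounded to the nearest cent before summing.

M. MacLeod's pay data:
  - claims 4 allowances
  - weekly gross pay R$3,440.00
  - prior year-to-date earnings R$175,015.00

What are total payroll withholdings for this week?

R$354.97

Income Tax: taxable = R$3,440.00 − 4×R$139.00 = R$2,884.00
  R$228.80 + 12.6% × (R$2,884.00 − R$2,600.00) = R$228.80 + 12.6% × R$284.00 = R$264.58
Pension Levy: cap R$175,440.00 − YTD R$175,015.00 = R$425.00 subject; 1.6% × R$425.00 = R$6.80
Social Insurance: 2.43% × R$3,440.00 = R$83.59
Total: R$264.58 + R$6.80 + R$83.59 = R$354.97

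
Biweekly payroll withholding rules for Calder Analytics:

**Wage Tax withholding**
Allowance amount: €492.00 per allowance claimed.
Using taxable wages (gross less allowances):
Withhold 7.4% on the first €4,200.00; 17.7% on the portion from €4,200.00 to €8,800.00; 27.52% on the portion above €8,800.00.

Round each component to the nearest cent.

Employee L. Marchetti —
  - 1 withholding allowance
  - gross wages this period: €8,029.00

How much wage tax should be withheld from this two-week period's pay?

Wage Tax: taxable = €8,029.00 − 1×€492.00 = €7,537.00
  €310.80 + 17.7% × (€7,537.00 − €4,200.00) = €310.80 + 17.7% × €3,337.00 = €901.45

€901.45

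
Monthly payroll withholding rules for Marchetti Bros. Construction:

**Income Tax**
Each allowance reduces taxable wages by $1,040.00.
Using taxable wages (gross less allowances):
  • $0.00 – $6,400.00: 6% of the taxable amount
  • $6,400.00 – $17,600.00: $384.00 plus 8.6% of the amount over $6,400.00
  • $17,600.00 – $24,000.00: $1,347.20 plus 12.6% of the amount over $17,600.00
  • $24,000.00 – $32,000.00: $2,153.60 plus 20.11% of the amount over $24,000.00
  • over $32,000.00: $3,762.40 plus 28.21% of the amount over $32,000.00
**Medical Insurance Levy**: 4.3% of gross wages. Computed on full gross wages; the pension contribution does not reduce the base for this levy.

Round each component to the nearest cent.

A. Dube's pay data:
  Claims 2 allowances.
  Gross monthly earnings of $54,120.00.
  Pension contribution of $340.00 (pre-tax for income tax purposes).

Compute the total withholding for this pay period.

$11,646.93

Income Tax: taxable = $54,120.00 − $340.00 − 2×$1,040.00 = $51,700.00
  $3,762.40 + 28.21% × ($51,700.00 − $32,000.00) = $3,762.40 + 28.21% × $19,700.00 = $9,319.77
Medical Insurance Levy: 4.3% × $54,120.00 = $2,327.16
Total: $9,319.77 + $2,327.16 = $11,646.93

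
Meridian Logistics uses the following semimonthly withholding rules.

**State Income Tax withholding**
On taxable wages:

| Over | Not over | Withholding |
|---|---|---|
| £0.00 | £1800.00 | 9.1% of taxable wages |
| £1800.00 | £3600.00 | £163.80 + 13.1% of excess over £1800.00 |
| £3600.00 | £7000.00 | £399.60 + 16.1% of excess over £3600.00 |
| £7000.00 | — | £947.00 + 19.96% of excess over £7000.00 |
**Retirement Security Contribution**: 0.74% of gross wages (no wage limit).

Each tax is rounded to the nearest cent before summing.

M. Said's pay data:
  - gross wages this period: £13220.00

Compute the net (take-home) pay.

State Income Tax: taxable = £13220.00
  £947.00 + 19.96% × (£13220.00 − £7000.00) = £947.00 + 19.96% × £6220.00 = £2188.51
Retirement Security Contribution: 0.74% × £13220.00 = £97.83
Total withheld: £2188.51 + £97.83 = £2286.34
Net pay: £13220.00 − £2286.34 = £10933.66

£10933.66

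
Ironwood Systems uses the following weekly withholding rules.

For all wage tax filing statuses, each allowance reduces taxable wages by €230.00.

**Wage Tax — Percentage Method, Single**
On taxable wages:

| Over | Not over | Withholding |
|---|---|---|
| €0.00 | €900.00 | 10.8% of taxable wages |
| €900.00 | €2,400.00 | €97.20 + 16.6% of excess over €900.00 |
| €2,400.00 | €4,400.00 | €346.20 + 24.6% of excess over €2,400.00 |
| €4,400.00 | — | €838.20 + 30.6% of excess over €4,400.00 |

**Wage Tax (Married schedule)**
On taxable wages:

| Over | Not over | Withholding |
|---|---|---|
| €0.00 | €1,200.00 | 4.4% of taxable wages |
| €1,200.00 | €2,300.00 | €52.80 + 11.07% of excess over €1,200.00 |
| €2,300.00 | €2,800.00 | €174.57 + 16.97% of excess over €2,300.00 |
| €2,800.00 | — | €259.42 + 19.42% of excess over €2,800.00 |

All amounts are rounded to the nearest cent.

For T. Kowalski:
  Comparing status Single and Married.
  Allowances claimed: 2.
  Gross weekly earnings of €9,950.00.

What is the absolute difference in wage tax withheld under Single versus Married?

€837.12

Wage Tax (Single): taxable = €9,950.00 − 2×€230.00 = €9,490.00
  €838.20 + 30.6% × (€9,490.00 − €4,400.00) = €838.20 + 30.6% × €5,090.00 = €2,395.74
Wage Tax (Married): taxable = €9,950.00 − 2×€230.00 = €9,490.00
  €259.42 + 19.42% × (€9,490.00 − €2,800.00) = €259.42 + 19.42% × €6,690.00 = €1,558.62
Difference: |€2,395.74 − €1,558.62| = €837.12 (higher under Single)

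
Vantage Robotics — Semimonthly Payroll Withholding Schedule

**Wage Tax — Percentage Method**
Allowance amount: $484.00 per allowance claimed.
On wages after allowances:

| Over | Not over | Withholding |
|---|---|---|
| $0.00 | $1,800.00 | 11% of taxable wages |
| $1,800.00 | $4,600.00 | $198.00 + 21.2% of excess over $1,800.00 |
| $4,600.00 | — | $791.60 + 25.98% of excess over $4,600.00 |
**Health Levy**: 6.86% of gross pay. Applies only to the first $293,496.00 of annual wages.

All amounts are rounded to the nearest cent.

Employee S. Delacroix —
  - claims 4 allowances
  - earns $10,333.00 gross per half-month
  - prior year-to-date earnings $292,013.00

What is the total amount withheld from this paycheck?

Wage Tax: taxable = $10,333.00 − 4×$484.00 = $8,397.00
  $791.60 + 25.98% × ($8,397.00 − $4,600.00) = $791.60 + 25.98% × $3,797.00 = $1,778.06
Health Levy: cap $293,496.00 − YTD $292,013.00 = $1,483.00 subject; 6.86% × $1,483.00 = $101.73
Total: $1,778.06 + $101.73 = $1,879.79

$1,879.79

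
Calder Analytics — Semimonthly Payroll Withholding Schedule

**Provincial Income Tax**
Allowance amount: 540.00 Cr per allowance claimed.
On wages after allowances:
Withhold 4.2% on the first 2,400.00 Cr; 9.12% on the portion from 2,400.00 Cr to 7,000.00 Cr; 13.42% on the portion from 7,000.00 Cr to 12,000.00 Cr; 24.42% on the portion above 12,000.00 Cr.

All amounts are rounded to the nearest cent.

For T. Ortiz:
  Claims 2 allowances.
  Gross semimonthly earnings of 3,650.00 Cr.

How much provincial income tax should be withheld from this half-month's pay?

116.30 Cr

Provincial Income Tax: taxable = 3,650.00 Cr − 2×540.00 Cr = 2,570.00 Cr
  100.80 Cr + 9.12% × (2,570.00 Cr − 2,400.00 Cr) = 100.80 Cr + 9.12% × 170.00 Cr = 116.30 Cr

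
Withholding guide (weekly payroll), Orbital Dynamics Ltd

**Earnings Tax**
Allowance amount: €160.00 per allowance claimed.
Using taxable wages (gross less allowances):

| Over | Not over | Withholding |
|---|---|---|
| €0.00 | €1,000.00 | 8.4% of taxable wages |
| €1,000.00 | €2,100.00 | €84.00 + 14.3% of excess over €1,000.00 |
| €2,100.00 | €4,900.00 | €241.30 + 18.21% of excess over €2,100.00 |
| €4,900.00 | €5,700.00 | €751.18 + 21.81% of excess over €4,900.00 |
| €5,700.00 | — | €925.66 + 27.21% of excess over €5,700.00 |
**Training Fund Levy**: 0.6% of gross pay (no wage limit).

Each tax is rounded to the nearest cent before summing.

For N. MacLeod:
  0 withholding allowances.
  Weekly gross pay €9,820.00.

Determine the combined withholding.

Earnings Tax: taxable = €9,820.00
  €925.66 + 27.21% × (€9,820.00 − €5,700.00) = €925.66 + 27.21% × €4,120.00 = €2,046.71
Training Fund Levy: 0.6% × €9,820.00 = €58.92
Total: €2,046.71 + €58.92 = €2,105.63

€2,105.63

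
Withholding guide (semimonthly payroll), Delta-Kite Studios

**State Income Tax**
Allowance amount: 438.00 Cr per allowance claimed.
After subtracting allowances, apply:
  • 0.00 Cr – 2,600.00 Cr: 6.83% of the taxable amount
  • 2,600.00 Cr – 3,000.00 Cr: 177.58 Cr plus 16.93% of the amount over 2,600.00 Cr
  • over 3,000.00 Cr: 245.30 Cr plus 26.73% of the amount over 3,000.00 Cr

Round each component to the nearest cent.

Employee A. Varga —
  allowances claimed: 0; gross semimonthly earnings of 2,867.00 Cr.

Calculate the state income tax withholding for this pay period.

State Income Tax: taxable = 2,867.00 Cr
  177.58 Cr + 16.93% × (2,867.00 Cr − 2,600.00 Cr) = 177.58 Cr + 16.93% × 267.00 Cr = 222.78 Cr

222.78 Cr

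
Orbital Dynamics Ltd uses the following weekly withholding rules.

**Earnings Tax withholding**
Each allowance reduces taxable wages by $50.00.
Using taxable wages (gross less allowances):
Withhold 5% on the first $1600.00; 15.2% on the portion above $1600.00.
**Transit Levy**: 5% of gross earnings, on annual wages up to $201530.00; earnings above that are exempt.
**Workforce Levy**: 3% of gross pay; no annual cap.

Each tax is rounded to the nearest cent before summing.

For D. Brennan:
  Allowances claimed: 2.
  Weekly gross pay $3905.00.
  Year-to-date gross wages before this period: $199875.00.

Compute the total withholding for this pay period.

$615.06

Earnings Tax: taxable = $3905.00 − 2×$50.00 = $3805.00
  $80.00 + 15.2% × ($3805.00 − $1600.00) = $80.00 + 15.2% × $2205.00 = $415.16
Transit Levy: cap $201530.00 − YTD $199875.00 = $1655.00 subject; 5% × $1655.00 = $82.75
Workforce Levy: 3% × $3905.00 = $117.15
Total: $415.16 + $82.75 + $117.15 = $615.06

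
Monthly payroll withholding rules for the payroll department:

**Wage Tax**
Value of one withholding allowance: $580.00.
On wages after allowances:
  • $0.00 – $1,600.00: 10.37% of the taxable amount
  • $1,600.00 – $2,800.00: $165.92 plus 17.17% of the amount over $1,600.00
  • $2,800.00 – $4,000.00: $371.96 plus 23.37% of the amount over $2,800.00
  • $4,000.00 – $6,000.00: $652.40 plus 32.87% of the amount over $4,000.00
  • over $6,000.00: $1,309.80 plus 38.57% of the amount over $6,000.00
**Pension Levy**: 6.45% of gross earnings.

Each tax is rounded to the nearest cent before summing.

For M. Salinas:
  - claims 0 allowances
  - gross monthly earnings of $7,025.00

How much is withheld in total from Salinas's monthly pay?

$2,158.25

Wage Tax: taxable = $7,025.00
  $1,309.80 + 38.57% × ($7,025.00 − $6,000.00) = $1,309.80 + 38.57% × $1,025.00 = $1,705.14
Pension Levy: 6.45% × $7,025.00 = $453.11
Total: $1,705.14 + $453.11 = $2,158.25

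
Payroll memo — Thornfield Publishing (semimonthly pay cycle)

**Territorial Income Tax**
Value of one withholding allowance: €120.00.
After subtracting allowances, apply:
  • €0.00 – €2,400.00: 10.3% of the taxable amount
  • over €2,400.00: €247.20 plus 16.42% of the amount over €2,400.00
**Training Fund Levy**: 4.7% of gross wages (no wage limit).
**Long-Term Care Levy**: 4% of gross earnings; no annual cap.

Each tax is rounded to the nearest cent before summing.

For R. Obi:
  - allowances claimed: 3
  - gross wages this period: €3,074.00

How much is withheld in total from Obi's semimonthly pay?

€566.20

Territorial Income Tax: taxable = €3,074.00 − 3×€120.00 = €2,714.00
  €247.20 + 16.42% × (€2,714.00 − €2,400.00) = €247.20 + 16.42% × €314.00 = €298.76
Training Fund Levy: 4.7% × €3,074.00 = €144.48
Long-Term Care Levy: 4% × €3,074.00 = €122.96
Total: €298.76 + €144.48 + €122.96 = €566.20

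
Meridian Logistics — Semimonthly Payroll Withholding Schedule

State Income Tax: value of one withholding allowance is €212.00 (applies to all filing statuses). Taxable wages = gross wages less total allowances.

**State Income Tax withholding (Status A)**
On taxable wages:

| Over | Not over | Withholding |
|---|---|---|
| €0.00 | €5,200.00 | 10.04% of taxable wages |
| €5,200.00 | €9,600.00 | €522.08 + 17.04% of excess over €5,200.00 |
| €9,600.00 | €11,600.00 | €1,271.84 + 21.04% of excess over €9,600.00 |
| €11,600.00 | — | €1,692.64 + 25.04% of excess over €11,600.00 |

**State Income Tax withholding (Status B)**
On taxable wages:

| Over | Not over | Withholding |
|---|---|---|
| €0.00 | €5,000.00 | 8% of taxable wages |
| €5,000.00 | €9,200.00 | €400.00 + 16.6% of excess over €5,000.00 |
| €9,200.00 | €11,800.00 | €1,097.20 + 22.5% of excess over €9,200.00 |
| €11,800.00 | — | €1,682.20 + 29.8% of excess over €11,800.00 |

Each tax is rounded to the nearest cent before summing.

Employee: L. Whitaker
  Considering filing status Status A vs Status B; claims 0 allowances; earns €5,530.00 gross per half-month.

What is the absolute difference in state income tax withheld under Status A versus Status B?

€90.33

State Income Tax (Status A): taxable = €5,530.00
  €522.08 + 17.04% × (€5,530.00 − €5,200.00) = €522.08 + 17.04% × €330.00 = €578.31
State Income Tax (Status B): taxable = €5,530.00
  €400.00 + 16.6% × (€5,530.00 − €5,000.00) = €400.00 + 16.6% × €530.00 = €487.98
Difference: |€578.31 − €487.98| = €90.33 (higher under Status A)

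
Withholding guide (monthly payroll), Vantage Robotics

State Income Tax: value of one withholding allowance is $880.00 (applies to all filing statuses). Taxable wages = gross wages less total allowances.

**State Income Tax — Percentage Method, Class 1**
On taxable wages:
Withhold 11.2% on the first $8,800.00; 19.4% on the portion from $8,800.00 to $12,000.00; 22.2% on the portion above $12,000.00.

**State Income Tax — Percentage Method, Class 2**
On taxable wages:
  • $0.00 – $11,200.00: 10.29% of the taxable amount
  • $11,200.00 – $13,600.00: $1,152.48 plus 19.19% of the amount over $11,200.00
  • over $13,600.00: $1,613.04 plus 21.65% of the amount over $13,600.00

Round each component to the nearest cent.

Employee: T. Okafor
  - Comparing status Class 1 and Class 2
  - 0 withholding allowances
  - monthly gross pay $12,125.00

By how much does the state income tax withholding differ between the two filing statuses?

State Income Tax (Class 1): taxable = $12,125.00
  $1,606.40 + 22.2% × ($12,125.00 − $12,000.00) = $1,606.40 + 22.2% × $125.00 = $1,634.15
State Income Tax (Class 2): taxable = $12,125.00
  $1,152.48 + 19.19% × ($12,125.00 − $11,200.00) = $1,152.48 + 19.19% × $925.00 = $1,329.99
Difference: |$1,634.15 − $1,329.99| = $304.16 (higher under Class 1)

$304.16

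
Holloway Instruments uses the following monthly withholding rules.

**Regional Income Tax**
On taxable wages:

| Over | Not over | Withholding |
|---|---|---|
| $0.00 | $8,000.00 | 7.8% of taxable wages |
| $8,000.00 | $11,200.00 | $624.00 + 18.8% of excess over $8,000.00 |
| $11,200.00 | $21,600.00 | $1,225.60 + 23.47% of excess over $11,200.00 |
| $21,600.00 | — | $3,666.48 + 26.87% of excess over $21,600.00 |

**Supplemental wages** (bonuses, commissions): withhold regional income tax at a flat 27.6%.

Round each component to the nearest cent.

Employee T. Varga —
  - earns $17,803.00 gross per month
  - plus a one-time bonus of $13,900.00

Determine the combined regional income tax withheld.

Regional Income Tax: taxable = $17,803.00
  $1,225.60 + 23.47% × ($17,803.00 − $11,200.00) = $1,225.60 + 23.47% × $6,603.00 = $2,775.32
Supplemental (27.6% flat on bonus): 27.6% × $13,900.00 = $3,836.40
Total regional income tax: $2,775.32 + $3,836.40 = $6,611.72

$6,611.72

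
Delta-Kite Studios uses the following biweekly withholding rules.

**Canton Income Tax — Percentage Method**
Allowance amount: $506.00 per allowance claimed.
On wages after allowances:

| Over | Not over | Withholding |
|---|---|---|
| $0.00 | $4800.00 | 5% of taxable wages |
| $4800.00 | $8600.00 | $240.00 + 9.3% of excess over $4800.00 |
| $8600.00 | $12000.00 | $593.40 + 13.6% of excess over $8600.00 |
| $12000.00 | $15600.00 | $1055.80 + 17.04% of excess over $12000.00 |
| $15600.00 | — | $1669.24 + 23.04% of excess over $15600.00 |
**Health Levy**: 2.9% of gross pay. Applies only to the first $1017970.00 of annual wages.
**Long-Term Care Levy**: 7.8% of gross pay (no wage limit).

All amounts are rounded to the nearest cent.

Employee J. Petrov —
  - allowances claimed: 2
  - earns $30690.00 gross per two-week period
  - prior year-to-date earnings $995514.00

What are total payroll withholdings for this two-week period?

Canton Income Tax: taxable = $30690.00 − 2×$506.00 = $29678.00
  $1669.24 + 23.04% × ($29678.00 − $15600.00) = $1669.24 + 23.04% × $14078.00 = $4912.81
Health Levy: cap $1017970.00 − YTD $995514.00 = $22456.00 subject; 2.9% × $22456.00 = $651.22
Long-Term Care Levy: 7.8% × $30690.00 = $2393.82
Total: $4912.81 + $651.22 + $2393.82 = $7957.85

$7957.85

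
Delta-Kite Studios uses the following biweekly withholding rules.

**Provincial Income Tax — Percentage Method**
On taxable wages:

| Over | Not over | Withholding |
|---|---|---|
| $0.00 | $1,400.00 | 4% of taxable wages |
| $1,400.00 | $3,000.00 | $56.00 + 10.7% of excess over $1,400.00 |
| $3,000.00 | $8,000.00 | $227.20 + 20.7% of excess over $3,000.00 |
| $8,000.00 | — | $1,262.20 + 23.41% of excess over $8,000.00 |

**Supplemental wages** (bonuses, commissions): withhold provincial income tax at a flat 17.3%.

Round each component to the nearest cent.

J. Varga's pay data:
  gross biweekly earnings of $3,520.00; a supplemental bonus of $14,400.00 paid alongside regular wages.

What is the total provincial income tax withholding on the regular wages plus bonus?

Provincial Income Tax: taxable = $3,520.00
  $227.20 + 20.7% × ($3,520.00 − $3,000.00) = $227.20 + 20.7% × $520.00 = $334.84
Supplemental (17.3% flat on bonus): 17.3% × $14,400.00 = $2,491.20
Total provincial income tax: $334.84 + $2,491.20 = $2,826.04

$2,826.04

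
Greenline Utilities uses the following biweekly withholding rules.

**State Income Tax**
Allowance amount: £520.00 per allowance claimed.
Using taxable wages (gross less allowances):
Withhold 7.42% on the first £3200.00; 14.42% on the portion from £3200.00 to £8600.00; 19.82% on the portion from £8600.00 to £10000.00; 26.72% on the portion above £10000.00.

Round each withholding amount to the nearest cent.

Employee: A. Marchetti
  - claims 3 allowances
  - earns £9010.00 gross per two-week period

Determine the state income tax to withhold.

£850.29

State Income Tax: taxable = £9010.00 − 3×£520.00 = £7450.00
  £237.44 + 14.42% × (£7450.00 − £3200.00) = £237.44 + 14.42% × £4250.00 = £850.29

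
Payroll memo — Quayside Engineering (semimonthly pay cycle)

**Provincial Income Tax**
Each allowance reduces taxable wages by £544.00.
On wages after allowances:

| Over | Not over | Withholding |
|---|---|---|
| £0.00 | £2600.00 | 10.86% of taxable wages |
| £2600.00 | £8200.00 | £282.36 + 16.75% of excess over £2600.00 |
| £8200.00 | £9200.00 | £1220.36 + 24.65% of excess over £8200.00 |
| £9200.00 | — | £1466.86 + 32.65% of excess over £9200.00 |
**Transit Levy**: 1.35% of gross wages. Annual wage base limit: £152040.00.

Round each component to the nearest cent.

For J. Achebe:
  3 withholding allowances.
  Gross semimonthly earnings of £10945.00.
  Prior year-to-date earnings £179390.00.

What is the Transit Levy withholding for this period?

Transit Levy: YTD £179390.00 ≥ cap £152040.00 → £0.00

£0.00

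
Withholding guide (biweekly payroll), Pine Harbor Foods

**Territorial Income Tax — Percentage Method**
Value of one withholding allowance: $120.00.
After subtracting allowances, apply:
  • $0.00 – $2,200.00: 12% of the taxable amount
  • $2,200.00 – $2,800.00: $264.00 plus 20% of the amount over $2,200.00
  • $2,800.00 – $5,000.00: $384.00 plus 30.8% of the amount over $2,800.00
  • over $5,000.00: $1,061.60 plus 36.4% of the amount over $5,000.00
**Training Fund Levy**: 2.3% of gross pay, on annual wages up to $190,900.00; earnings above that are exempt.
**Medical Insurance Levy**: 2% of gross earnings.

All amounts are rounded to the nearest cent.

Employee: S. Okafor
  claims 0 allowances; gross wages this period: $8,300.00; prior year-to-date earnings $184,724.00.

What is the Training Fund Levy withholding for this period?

Training Fund Levy: cap $190,900.00 − YTD $184,724.00 = $6,176.00 subject; 2.3% × $6,176.00 = $142.05

$142.05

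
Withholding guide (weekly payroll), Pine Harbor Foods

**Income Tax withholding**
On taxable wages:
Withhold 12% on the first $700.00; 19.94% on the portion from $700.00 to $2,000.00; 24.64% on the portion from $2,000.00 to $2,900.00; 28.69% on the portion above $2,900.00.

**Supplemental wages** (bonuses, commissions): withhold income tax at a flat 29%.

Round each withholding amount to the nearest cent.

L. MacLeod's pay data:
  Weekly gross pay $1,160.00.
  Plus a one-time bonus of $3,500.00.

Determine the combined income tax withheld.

Income Tax: taxable = $1,160.00
  $84.00 + 19.94% × ($1,160.00 − $700.00) = $84.00 + 19.94% × $460.00 = $175.72
Supplemental (29% flat on bonus): 29% × $3,500.00 = $1,015.00
Total income tax: $175.72 + $1,015.00 = $1,190.72

$1,190.72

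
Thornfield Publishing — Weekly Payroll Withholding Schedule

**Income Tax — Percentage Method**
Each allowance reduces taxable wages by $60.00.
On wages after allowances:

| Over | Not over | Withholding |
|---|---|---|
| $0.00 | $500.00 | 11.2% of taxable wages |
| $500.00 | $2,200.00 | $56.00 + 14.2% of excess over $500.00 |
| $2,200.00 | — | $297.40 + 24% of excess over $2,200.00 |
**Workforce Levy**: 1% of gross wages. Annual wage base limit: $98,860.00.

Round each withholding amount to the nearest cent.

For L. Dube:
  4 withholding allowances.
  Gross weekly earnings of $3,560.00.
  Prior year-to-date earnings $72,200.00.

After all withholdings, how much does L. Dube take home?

Income Tax: taxable = $3,560.00 − 4×$60.00 = $3,320.00
  $297.40 + 24% × ($3,320.00 − $2,200.00) = $297.40 + 24% × $1,120.00 = $566.20
Workforce Levy: 1% × $3,560.00 = $35.60
Total withheld: $566.20 + $35.60 = $601.80
Net pay: $3,560.00 − $601.80 = $2,958.20

$2,958.20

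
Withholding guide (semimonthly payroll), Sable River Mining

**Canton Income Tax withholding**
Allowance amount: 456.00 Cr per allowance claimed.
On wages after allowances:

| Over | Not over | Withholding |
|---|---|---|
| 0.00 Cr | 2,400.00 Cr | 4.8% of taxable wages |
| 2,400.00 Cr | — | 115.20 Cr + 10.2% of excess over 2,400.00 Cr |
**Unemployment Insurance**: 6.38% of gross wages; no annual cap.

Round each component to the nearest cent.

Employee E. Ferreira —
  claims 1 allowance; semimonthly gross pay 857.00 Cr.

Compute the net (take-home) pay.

Canton Income Tax: taxable = 857.00 Cr − 1×456.00 Cr = 401.00 Cr
  4.8% × 401.00 Cr = 19.25 Cr
Unemployment Insurance: 6.38% × 857.00 Cr = 54.68 Cr
Total withheld: 19.25 Cr + 54.68 Cr = 73.93 Cr
Net pay: 857.00 Cr − 73.93 Cr = 783.07 Cr

783.07 Cr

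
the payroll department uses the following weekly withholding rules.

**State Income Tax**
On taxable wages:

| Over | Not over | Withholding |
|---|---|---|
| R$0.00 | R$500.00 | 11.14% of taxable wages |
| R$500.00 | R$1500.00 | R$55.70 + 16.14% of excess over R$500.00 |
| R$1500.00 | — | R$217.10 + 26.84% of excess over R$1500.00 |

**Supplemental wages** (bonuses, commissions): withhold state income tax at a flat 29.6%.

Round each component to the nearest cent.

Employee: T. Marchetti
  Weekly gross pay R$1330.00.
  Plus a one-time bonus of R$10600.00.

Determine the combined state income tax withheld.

State Income Tax: taxable = R$1330.00
  R$55.70 + 16.14% × (R$1330.00 − R$500.00) = R$55.70 + 16.14% × R$830.00 = R$189.66
Supplemental (29.6% flat on bonus): 29.6% × R$10600.00 = R$3137.60
Total state income tax: R$189.66 + R$3137.60 = R$3327.26

R$3327.26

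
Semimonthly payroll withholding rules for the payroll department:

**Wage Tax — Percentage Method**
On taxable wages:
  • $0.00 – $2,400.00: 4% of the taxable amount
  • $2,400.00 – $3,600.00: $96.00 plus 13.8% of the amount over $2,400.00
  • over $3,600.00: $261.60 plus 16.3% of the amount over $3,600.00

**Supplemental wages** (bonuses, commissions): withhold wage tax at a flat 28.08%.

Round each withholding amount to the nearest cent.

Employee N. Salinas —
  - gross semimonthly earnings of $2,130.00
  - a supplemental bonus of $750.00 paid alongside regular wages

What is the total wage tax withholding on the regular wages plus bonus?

Wage Tax: taxable = $2,130.00
  4% × $2,130.00 = $85.20
Supplemental (28.08% flat on bonus): 28.08% × $750.00 = $210.60
Total wage tax: $85.20 + $210.60 = $295.80

$295.80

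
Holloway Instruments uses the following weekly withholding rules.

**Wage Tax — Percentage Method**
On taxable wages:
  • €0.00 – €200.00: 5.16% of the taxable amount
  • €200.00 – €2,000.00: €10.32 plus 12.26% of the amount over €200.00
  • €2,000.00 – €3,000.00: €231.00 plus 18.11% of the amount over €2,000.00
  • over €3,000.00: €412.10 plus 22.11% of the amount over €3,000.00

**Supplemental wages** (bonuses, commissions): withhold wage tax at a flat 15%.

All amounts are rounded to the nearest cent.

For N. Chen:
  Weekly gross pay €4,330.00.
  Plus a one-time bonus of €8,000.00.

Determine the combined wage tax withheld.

Wage Tax: taxable = €4,330.00
  €412.10 + 22.11% × (€4,330.00 − €3,000.00) = €412.10 + 22.11% × €1,330.00 = €706.16
Supplemental (15% flat on bonus): 15% × €8,000.00 = €1,200.00
Total wage tax: €706.16 + €1,200.00 = €1,906.16

€1,906.16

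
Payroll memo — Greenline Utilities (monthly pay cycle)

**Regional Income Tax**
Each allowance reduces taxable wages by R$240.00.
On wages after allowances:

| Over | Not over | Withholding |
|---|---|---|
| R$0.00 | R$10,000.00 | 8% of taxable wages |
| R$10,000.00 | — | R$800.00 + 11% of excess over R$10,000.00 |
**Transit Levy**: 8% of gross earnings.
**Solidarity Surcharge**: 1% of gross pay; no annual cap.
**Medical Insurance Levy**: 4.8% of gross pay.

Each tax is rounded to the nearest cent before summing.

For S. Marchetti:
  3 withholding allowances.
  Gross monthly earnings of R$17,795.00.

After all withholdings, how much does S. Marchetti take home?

R$13,761.04

Regional Income Tax: taxable = R$17,795.00 − 3×R$240.00 = R$17,075.00
  R$800.00 + 11% × (R$17,075.00 − R$10,000.00) = R$800.00 + 11% × R$7,075.00 = R$1,578.25
Transit Levy: 8% × R$17,795.00 = R$1,423.60
Solidarity Surcharge: 1% × R$17,795.00 = R$177.95
Medical Insurance Levy: 4.8% × R$17,795.00 = R$854.16
Total withheld: R$1,578.25 + R$1,423.60 + R$177.95 + R$854.16 = R$4,033.96
Net pay: R$17,795.00 − R$4,033.96 = R$13,761.04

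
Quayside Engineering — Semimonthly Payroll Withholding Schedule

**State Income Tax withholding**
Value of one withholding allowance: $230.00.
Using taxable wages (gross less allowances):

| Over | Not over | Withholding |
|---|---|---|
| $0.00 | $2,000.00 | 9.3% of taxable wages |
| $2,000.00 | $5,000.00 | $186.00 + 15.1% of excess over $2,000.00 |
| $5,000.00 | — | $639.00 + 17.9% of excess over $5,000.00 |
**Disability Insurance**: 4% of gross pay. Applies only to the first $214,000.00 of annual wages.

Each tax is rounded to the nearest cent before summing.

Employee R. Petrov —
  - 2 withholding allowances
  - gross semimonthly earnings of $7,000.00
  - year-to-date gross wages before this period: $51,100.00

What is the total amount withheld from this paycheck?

$1,194.66

State Income Tax: taxable = $7,000.00 − 2×$230.00 = $6,540.00
  $639.00 + 17.9% × ($6,540.00 − $5,000.00) = $639.00 + 17.9% × $1,540.00 = $914.66
Disability Insurance: 4% × $7,000.00 = $280.00
Total: $914.66 + $280.00 = $1,194.66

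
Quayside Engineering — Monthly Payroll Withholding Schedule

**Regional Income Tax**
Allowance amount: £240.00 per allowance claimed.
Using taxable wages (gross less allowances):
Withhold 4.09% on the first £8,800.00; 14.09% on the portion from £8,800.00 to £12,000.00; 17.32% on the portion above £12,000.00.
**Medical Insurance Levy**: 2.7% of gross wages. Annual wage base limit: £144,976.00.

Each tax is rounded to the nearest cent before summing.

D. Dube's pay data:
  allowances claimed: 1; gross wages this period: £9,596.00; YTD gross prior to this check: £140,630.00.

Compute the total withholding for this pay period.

Regional Income Tax: taxable = £9,596.00 − 1×£240.00 = £9,356.00
  £359.92 + 14.09% × (£9,356.00 − £8,800.00) = £359.92 + 14.09% × £556.00 = £438.26
Medical Insurance Levy: cap £144,976.00 − YTD £140,630.00 = £4,346.00 subject; 2.7% × £4,346.00 = £117.34
Total: £438.26 + £117.34 = £555.60

£555.60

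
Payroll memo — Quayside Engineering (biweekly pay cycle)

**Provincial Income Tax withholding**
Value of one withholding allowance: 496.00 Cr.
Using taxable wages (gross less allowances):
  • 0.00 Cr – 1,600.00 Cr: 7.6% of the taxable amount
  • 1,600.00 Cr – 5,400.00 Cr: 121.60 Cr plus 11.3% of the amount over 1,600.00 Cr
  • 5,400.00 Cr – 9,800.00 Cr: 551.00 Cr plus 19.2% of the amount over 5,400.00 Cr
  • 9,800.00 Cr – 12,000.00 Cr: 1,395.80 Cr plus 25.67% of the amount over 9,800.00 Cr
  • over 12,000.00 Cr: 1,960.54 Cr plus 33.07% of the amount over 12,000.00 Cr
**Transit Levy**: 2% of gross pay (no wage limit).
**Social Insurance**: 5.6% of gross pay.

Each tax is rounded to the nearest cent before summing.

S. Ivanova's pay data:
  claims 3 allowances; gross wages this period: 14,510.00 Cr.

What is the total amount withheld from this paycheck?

3,401.28 Cr

Provincial Income Tax: taxable = 14,510.00 Cr − 3×496.00 Cr = 13,022.00 Cr
  1,960.54 Cr + 33.07% × (13,022.00 Cr − 12,000.00 Cr) = 1,960.54 Cr + 33.07% × 1,022.00 Cr = 2,298.52 Cr
Transit Levy: 2% × 14,510.00 Cr = 290.20 Cr
Social Insurance: 5.6% × 14,510.00 Cr = 812.56 Cr
Total: 2,298.52 Cr + 290.20 Cr + 812.56 Cr = 3,401.28 Cr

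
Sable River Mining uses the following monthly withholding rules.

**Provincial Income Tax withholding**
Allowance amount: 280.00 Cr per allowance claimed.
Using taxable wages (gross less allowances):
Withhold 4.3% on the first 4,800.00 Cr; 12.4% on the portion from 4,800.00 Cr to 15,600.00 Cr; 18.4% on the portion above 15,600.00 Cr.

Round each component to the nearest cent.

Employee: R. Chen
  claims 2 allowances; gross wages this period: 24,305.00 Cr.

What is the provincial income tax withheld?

3,044.28 Cr

Provincial Income Tax: taxable = 24,305.00 Cr − 2×280.00 Cr = 23,745.00 Cr
  1,545.60 Cr + 18.4% × (23,745.00 Cr − 15,600.00 Cr) = 1,545.60 Cr + 18.4% × 8,145.00 Cr = 3,044.28 Cr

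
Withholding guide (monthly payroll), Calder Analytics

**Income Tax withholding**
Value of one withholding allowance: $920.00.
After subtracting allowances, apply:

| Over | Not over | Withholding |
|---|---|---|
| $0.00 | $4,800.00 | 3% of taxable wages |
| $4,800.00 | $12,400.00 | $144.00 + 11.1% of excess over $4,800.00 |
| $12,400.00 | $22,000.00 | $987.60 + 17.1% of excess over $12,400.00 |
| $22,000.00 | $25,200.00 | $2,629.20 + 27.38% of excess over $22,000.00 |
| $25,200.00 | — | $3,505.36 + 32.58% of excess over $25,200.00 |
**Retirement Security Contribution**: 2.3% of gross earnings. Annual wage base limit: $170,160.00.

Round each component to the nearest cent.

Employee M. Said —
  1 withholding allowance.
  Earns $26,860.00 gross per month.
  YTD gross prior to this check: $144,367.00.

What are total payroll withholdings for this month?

$4,339.69

Income Tax: taxable = $26,860.00 − 1×$920.00 = $25,940.00
  $3,505.36 + 32.58% × ($25,940.00 − $25,200.00) = $3,505.36 + 32.58% × $740.00 = $3,746.45
Retirement Security Contribution: cap $170,160.00 − YTD $144,367.00 = $25,793.00 subject; 2.3% × $25,793.00 = $593.24
Total: $3,746.45 + $593.24 = $4,339.69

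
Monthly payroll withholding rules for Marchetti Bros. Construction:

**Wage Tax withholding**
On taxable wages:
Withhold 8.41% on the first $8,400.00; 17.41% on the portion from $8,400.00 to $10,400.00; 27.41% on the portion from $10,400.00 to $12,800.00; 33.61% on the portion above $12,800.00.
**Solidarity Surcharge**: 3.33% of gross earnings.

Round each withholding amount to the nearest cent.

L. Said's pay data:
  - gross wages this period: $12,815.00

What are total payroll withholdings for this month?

Wage Tax: taxable = $12,815.00
  $1,712.48 + 33.61% × ($12,815.00 − $12,800.00) = $1,712.48 + 33.61% × $15.00 = $1,717.52
Solidarity Surcharge: 3.33% × $12,815.00 = $426.74
Total: $1,717.52 + $426.74 = $2,144.26

$2,144.26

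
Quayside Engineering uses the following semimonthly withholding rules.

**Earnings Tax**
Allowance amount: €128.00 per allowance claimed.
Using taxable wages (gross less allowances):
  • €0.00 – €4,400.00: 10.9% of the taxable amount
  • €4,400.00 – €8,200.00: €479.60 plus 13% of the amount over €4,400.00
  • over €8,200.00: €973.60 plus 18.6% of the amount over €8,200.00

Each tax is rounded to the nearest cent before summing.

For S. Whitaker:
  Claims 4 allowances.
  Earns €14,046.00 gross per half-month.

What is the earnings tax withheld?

Earnings Tax: taxable = €14,046.00 − 4×€128.00 = €13,534.00
  €973.60 + 18.6% × (€13,534.00 − €8,200.00) = €973.60 + 18.6% × €5,334.00 = €1,965.72

€1,965.72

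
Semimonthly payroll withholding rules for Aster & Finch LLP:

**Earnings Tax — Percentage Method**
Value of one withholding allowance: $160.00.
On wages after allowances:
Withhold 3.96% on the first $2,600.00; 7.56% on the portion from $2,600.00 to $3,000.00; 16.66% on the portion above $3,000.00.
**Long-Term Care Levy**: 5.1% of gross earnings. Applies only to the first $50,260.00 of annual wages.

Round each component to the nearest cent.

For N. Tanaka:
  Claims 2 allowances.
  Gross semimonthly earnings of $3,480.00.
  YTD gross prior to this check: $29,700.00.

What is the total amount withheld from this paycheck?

$337.34

Earnings Tax: taxable = $3,480.00 − 2×$160.00 = $3,160.00
  $133.20 + 16.66% × ($3,160.00 − $3,000.00) = $133.20 + 16.66% × $160.00 = $159.86
Long-Term Care Levy: 5.1% × $3,480.00 = $177.48
Total: $159.86 + $177.48 = $337.34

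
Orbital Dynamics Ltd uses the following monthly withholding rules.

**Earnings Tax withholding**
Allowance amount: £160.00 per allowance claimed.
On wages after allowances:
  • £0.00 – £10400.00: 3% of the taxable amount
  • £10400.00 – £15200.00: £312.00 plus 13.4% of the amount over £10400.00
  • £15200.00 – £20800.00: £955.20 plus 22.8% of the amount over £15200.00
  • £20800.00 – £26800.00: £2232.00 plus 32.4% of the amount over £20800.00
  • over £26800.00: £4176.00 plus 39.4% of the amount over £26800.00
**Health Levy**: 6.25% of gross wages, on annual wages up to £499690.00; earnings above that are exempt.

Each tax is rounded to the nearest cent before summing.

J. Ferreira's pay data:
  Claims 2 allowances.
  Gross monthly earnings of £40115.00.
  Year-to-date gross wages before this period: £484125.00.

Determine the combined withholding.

Earnings Tax: taxable = £40115.00 − 2×£160.00 = £39795.00
  £4176.00 + 39.4% × (£39795.00 − £26800.00) = £4176.00 + 39.4% × £12995.00 = £9296.03
Health Levy: cap £499690.00 − YTD £484125.00 = £15565.00 subject; 6.25% × £15565.00 = £972.81
Total: £9296.03 + £972.81 = £10268.84

£10268.84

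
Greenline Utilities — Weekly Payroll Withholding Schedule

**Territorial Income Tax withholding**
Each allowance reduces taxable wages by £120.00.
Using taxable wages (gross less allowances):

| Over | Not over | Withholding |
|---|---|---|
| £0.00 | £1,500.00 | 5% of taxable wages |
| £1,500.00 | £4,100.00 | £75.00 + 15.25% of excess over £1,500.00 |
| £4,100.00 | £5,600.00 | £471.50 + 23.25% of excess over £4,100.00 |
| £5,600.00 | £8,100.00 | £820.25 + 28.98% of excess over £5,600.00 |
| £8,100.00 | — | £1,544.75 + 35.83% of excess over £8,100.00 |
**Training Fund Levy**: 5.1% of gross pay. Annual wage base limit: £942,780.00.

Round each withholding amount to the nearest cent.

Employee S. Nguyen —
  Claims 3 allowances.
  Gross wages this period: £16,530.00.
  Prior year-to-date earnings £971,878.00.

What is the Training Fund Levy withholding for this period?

£0.00

Training Fund Levy: YTD £971,878.00 ≥ cap £942,780.00 → £0.00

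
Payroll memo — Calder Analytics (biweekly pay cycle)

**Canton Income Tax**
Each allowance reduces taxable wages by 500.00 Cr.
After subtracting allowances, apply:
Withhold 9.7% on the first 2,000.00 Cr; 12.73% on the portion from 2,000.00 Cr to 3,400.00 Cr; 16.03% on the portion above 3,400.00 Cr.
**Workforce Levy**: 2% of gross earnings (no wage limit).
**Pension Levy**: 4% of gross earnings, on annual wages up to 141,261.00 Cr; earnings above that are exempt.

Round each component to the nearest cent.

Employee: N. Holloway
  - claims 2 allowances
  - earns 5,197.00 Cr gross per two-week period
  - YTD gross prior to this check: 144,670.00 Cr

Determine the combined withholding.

Canton Income Tax: taxable = 5,197.00 Cr − 2×500.00 Cr = 4,197.00 Cr
  372.22 Cr + 16.03% × (4,197.00 Cr − 3,400.00 Cr) = 372.22 Cr + 16.03% × 797.00 Cr = 499.98 Cr
Workforce Levy: 2% × 5,197.00 Cr = 103.94 Cr
Pension Levy: YTD 144,670.00 Cr ≥ cap 141,261.00 Cr → 0.00 Cr
Total: 499.98 Cr + 103.94 Cr + 0.00 Cr = 603.92 Cr

603.92 Cr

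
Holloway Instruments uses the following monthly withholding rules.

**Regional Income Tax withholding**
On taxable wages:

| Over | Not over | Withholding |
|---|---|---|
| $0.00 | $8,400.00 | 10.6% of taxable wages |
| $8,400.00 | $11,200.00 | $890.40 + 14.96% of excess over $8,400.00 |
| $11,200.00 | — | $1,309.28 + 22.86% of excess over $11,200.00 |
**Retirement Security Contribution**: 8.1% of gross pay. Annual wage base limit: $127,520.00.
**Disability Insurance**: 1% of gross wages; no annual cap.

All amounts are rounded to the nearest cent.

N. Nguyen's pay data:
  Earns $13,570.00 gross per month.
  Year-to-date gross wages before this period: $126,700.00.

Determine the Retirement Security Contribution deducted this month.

$66.42

Retirement Security Contribution: cap $127,520.00 − YTD $126,700.00 = $820.00 subject; 8.1% × $820.00 = $66.42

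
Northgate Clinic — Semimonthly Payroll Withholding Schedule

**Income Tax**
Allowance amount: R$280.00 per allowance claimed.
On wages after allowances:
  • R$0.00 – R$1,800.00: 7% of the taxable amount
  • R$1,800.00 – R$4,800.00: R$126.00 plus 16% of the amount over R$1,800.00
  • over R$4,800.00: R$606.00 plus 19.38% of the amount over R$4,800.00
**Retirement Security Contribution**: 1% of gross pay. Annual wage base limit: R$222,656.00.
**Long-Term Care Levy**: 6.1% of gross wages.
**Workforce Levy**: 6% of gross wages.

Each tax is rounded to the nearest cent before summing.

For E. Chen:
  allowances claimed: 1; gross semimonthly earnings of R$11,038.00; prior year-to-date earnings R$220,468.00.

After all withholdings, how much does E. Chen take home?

R$7,919.86

Income Tax: taxable = R$11,038.00 − 1×R$280.00 = R$10,758.00
  R$606.00 + 19.38% × (R$10,758.00 − R$4,800.00) = R$606.00 + 19.38% × R$5,958.00 = R$1,760.66
Retirement Security Contribution: cap R$222,656.00 − YTD R$220,468.00 = R$2,188.00 subject; 1% × R$2,188.00 = R$21.88
Long-Term Care Levy: 6.1% × R$11,038.00 = R$673.32
Workforce Levy: 6% × R$11,038.00 = R$662.28
Total withheld: R$1,760.66 + R$21.88 + R$673.32 + R$662.28 = R$3,118.14
Net pay: R$11,038.00 − R$3,118.14 = R$7,919.86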